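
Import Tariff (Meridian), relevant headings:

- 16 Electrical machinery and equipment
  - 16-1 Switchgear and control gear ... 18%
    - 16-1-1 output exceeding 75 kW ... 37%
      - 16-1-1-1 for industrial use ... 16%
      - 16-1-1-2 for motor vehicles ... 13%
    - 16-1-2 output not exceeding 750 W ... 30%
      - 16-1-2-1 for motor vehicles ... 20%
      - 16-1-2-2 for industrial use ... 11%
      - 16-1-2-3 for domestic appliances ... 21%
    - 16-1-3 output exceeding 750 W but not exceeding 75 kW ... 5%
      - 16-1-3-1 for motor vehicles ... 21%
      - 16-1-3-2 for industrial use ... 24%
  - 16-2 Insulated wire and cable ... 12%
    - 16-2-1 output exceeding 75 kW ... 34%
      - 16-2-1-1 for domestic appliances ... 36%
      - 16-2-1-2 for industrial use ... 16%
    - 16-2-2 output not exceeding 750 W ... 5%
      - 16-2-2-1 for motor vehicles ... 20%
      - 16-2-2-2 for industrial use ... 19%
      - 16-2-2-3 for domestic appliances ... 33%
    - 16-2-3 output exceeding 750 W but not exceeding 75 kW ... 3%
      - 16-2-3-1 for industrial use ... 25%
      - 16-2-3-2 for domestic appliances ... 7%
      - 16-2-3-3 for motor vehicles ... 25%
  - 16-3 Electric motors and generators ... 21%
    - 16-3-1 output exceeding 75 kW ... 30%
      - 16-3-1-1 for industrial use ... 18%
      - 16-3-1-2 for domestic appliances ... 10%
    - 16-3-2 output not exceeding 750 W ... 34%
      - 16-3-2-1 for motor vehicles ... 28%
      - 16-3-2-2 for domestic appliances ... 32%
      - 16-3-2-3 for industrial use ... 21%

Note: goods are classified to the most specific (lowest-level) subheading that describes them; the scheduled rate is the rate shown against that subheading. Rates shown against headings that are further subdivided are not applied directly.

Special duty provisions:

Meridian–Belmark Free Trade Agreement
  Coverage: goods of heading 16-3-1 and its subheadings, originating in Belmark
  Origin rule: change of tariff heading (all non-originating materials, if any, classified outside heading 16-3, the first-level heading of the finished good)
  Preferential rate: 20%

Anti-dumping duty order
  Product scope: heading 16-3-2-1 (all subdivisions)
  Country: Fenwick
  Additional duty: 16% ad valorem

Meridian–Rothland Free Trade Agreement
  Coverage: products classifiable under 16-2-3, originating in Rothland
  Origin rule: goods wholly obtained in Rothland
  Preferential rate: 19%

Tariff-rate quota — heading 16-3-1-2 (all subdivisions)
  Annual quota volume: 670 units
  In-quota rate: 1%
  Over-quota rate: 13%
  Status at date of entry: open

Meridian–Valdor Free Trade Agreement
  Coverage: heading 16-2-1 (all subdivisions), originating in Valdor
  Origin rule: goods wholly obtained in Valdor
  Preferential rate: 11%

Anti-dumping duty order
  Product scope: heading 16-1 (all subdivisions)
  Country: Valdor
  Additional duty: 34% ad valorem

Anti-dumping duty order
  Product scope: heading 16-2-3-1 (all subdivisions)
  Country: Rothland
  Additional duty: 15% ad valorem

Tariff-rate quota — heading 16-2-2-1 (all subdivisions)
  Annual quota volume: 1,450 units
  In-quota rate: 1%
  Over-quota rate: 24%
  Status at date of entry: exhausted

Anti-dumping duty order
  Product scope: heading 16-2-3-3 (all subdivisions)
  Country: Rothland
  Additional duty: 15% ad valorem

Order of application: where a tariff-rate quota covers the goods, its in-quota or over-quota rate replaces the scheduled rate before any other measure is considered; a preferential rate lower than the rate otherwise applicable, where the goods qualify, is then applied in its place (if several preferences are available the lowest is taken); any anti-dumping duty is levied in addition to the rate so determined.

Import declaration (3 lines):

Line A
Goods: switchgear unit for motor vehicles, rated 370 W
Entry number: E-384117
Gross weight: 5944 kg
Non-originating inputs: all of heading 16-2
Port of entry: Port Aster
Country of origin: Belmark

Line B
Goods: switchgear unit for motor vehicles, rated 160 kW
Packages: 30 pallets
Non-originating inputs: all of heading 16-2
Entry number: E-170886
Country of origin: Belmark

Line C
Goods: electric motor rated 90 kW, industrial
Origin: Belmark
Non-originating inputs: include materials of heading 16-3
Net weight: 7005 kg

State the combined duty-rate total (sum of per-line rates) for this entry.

Line A: switchgear unit → 16-1; rated 370 W → 16-1-2; for motor vehicles → 16-1-2-1. Scheduled 20%. Belmark agreement on 16-3-1: 16-1-2-1 not covered. → 20%.
Line B: switchgear unit → 16-1; rated 160 kW → 16-1-1; for motor vehicles → 16-1-1-2. Scheduled 13%. Belmark agreement on 16-3-1: 16-1-1-2 not covered. → 13%.
Line C: electric motor → 16-3; rated 90 kW → 16-3-1; industrial → 16-3-1-1. Scheduled 18%. Belmark agreement on 16-3-1: CTH not met. → 18%.
Sum: 20% + 13% + 18% = 51%.

51%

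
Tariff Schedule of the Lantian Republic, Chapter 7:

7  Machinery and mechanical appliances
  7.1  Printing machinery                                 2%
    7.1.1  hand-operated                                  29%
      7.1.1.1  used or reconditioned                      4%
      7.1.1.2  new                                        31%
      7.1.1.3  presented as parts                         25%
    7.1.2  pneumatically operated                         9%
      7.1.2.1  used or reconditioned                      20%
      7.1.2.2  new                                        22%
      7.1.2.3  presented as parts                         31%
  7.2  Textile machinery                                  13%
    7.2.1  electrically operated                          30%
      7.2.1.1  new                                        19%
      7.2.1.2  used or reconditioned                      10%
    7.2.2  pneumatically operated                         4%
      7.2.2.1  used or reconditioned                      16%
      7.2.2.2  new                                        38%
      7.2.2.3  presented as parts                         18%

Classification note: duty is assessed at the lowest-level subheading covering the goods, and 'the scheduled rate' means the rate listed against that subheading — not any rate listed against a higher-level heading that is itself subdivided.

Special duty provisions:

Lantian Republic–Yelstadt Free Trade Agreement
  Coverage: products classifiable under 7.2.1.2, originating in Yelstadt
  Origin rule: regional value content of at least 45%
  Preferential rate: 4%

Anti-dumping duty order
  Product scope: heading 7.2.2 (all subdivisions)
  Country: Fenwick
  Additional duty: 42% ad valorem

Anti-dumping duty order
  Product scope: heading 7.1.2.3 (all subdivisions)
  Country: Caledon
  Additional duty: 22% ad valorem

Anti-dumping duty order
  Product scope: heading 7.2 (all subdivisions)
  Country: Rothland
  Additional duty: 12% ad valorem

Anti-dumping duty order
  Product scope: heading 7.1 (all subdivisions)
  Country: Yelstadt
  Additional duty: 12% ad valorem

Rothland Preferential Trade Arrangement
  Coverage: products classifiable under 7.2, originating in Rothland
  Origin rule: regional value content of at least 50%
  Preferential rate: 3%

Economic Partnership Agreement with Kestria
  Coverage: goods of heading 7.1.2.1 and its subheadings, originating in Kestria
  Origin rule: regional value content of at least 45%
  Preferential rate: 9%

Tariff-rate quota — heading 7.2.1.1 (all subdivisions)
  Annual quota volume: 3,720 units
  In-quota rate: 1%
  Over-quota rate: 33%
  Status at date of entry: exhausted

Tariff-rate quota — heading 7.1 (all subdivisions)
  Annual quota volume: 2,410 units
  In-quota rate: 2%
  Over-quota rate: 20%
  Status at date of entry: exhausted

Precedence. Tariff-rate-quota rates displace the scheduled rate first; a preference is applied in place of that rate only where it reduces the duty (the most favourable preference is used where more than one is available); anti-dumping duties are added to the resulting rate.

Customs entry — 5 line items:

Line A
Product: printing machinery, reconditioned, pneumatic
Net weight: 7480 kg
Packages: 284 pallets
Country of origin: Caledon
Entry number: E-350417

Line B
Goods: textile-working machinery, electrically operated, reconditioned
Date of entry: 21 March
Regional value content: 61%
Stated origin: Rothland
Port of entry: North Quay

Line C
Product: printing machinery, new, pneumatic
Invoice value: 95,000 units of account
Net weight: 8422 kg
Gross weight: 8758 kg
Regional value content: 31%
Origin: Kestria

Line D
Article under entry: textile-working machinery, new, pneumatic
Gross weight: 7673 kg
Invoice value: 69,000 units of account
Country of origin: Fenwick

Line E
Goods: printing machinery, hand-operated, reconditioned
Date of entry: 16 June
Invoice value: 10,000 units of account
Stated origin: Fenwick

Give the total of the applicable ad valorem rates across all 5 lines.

155%

Line A: printing → 7.1; pneumatic → 7.1.2; reconditioned → 7.1.2.1. Scheduled 20%. quota on 7.1 exhausted → over-quota 20%. → 20%.
Line B: textile-working → 7.2; electrically operated → 7.2.1; reconditioned → 7.2.1.2. Scheduled 10%. Rothland agreement on 7.2: RVC ≥ 50% → 3% available; preferential 3%; anti-dumping (Rothland, 7.2): +12%; total 3% + 12% = 15%. → 15%.
Line C: printing → 7.1; pneumatic → 7.1.2; new → 7.1.2.2. Scheduled 22%. quota on 7.1 exhausted → over-quota 20%; Kestria agreement on 7.1.2.1: 7.1.2.2 not covered. → 20%.
Line D: textile-working → 7.2; pneumatic → 7.2.2; new → 7.2.2.2. Scheduled 38%. anti-dumping (Fenwick, 7.2.2): +42%; total 38% + 42% = 80%. → 80%.
Line E: printing → 7.1; hand-operated → 7.1.1; reconditioned → 7.1.1.1. Scheduled 4%. quota on 7.1 exhausted → over-quota 20%. → 20%.
Sum: 20% + 15% + 20% + 80% + 20% = 155%.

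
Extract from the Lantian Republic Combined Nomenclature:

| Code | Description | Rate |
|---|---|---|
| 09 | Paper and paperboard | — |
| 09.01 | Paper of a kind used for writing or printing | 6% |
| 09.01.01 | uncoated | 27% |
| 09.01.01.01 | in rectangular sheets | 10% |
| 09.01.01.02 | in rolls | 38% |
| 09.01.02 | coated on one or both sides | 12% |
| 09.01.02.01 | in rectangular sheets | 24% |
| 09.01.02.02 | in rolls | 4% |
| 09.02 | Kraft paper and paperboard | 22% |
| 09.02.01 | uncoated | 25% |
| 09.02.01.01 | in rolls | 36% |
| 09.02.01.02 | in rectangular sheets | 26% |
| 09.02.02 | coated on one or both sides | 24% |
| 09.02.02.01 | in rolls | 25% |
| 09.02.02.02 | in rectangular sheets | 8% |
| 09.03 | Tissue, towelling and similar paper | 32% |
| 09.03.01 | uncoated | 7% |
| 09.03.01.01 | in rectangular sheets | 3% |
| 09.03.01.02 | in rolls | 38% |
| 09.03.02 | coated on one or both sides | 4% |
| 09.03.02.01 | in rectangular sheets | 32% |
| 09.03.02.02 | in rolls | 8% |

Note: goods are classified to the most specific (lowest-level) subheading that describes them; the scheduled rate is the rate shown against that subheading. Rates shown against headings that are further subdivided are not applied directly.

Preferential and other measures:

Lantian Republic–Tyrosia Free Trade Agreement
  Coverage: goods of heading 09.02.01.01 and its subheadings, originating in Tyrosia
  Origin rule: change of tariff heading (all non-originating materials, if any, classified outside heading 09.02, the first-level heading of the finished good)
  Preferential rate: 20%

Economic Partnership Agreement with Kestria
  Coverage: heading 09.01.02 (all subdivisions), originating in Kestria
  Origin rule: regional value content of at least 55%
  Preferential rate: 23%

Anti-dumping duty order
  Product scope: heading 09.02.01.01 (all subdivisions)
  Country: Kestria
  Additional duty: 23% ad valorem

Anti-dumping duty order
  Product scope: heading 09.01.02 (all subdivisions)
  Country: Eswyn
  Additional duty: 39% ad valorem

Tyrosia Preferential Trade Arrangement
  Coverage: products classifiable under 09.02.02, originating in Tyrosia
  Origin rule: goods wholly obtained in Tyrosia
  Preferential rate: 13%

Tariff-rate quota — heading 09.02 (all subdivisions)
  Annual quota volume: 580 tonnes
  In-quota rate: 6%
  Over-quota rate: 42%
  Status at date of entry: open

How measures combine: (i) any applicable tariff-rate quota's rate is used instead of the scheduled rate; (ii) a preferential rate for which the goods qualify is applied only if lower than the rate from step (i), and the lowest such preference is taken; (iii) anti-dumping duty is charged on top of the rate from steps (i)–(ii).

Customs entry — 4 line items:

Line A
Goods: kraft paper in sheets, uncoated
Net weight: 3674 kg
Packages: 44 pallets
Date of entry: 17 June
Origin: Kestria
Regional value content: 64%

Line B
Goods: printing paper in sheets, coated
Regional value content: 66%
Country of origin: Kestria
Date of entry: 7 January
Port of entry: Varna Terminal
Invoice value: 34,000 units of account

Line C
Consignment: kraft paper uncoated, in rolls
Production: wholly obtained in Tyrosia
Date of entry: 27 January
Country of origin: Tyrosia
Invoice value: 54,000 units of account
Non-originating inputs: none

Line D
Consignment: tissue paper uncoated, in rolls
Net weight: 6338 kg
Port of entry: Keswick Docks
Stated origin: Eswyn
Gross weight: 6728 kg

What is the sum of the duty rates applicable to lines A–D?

73%

Line A: kraft paper → 09.02; uncoated → 09.02.01; in sheets → 09.02.01.02. Scheduled 26%. quota on 09.02 open → in-quota 6%; Kestria agreement on 09.01.02: 09.02.01.02 not covered. → 6%.
Line B: printing paper → 09.01; coated → 09.01.02; in sheets → 09.01.02.01. Scheduled 24%. Kestria agreement on 09.01.02: RVC ≥ 55% → 23% available; preferential 23%. → 23%.
Line C: kraft paper → 09.02; uncoated → 09.02.01; in rolls → 09.02.01.01. Scheduled 36%. quota on 09.02 open → in-quota 6%; Tyrosia agreement on 09.02.01.01: CTH met → 20% available; Tyrosia agreement on 09.02.02: 09.02.01.01 not covered; preference 20% not lower than 6% → no reduction. → 6%.
Line D: tissue paper → 09.03; uncoated → 09.03.01; in rolls → 09.03.01.02. Scheduled 38%. No special measure applies. → 38%.
Sum: 6% + 23% + 6% + 38% = 73%.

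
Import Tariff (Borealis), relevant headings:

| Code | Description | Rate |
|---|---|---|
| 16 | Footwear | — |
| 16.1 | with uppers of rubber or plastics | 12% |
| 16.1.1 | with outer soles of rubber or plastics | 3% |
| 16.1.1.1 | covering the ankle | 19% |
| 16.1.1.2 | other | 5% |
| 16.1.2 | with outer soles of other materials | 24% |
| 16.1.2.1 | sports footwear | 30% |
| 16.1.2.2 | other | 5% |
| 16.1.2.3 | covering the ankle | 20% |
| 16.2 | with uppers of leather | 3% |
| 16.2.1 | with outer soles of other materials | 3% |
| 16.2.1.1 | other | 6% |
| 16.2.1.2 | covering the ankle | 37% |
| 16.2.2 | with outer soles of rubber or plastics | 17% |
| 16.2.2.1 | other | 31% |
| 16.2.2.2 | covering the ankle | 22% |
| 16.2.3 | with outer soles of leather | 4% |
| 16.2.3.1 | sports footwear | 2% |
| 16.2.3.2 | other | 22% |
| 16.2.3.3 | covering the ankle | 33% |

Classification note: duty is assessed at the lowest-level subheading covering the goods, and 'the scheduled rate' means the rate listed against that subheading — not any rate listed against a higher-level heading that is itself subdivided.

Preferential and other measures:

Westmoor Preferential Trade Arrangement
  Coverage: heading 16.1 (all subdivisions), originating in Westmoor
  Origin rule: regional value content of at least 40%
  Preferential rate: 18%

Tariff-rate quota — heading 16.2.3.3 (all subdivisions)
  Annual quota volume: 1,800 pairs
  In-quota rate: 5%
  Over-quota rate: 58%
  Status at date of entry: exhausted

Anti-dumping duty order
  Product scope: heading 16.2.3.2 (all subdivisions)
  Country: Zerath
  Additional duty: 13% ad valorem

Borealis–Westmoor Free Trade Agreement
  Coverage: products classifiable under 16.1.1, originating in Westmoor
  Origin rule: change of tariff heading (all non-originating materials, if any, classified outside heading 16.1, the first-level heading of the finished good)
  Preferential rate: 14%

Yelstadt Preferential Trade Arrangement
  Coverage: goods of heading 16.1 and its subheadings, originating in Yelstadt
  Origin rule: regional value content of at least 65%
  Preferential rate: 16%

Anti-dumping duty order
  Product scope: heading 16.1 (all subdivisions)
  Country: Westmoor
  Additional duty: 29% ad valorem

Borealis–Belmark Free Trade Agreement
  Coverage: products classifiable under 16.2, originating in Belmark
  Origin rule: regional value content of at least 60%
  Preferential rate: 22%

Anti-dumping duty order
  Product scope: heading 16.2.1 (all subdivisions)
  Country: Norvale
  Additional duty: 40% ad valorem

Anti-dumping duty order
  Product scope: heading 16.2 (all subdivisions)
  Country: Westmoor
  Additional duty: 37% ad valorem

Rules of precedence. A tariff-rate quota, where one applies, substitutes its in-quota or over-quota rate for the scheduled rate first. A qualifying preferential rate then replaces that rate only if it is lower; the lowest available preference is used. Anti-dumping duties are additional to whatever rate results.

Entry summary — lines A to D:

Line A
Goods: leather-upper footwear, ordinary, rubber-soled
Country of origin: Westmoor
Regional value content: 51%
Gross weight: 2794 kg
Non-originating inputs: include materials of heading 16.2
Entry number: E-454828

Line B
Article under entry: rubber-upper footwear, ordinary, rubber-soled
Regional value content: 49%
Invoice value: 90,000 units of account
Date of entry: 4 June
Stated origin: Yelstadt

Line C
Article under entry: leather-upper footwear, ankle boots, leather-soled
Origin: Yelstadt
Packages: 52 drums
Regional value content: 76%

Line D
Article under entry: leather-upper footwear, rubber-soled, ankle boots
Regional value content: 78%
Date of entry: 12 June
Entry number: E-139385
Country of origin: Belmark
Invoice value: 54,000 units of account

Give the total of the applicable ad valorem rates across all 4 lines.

153%

Line A: leather-upper → 16.2; rubber-soled → 16.2.2; ordinary → 16.2.2.1. Scheduled 31%. Westmoor agreement on 16.1: 16.2.2.1 not covered; Westmoor agreement on 16.1.1: 16.2.2.1 not covered; anti-dumping (Westmoor, 16.2): +37%; total 31% + 37% = 68%. → 68%.
Line B: rubber-upper → 16.1; rubber-soled → 16.1.1; ordinary → 16.1.1.2. Scheduled 5%. Yelstadt agreement on 16.1: RVC < 65%. → 5%.
Line C: leather-upper → 16.2; leather-soled → 16.2.3; ankle boots → 16.2.3.3. Scheduled 33%. quota on 16.2.3.3 exhausted → over-quota 58%; Yelstadt agreement on 16.1: 16.2.3.3 not covered. → 58%.
Line D: leather-upper → 16.2; rubber-soled → 16.2.2; ankle boots → 16.2.2.2. Scheduled 22%. Belmark agreement on 16.2: RVC ≥ 60% → 22% available; preference 22% not lower than 22% → no reduction. → 22%.
Sum: 68% + 5% + 58% + 22% = 153%.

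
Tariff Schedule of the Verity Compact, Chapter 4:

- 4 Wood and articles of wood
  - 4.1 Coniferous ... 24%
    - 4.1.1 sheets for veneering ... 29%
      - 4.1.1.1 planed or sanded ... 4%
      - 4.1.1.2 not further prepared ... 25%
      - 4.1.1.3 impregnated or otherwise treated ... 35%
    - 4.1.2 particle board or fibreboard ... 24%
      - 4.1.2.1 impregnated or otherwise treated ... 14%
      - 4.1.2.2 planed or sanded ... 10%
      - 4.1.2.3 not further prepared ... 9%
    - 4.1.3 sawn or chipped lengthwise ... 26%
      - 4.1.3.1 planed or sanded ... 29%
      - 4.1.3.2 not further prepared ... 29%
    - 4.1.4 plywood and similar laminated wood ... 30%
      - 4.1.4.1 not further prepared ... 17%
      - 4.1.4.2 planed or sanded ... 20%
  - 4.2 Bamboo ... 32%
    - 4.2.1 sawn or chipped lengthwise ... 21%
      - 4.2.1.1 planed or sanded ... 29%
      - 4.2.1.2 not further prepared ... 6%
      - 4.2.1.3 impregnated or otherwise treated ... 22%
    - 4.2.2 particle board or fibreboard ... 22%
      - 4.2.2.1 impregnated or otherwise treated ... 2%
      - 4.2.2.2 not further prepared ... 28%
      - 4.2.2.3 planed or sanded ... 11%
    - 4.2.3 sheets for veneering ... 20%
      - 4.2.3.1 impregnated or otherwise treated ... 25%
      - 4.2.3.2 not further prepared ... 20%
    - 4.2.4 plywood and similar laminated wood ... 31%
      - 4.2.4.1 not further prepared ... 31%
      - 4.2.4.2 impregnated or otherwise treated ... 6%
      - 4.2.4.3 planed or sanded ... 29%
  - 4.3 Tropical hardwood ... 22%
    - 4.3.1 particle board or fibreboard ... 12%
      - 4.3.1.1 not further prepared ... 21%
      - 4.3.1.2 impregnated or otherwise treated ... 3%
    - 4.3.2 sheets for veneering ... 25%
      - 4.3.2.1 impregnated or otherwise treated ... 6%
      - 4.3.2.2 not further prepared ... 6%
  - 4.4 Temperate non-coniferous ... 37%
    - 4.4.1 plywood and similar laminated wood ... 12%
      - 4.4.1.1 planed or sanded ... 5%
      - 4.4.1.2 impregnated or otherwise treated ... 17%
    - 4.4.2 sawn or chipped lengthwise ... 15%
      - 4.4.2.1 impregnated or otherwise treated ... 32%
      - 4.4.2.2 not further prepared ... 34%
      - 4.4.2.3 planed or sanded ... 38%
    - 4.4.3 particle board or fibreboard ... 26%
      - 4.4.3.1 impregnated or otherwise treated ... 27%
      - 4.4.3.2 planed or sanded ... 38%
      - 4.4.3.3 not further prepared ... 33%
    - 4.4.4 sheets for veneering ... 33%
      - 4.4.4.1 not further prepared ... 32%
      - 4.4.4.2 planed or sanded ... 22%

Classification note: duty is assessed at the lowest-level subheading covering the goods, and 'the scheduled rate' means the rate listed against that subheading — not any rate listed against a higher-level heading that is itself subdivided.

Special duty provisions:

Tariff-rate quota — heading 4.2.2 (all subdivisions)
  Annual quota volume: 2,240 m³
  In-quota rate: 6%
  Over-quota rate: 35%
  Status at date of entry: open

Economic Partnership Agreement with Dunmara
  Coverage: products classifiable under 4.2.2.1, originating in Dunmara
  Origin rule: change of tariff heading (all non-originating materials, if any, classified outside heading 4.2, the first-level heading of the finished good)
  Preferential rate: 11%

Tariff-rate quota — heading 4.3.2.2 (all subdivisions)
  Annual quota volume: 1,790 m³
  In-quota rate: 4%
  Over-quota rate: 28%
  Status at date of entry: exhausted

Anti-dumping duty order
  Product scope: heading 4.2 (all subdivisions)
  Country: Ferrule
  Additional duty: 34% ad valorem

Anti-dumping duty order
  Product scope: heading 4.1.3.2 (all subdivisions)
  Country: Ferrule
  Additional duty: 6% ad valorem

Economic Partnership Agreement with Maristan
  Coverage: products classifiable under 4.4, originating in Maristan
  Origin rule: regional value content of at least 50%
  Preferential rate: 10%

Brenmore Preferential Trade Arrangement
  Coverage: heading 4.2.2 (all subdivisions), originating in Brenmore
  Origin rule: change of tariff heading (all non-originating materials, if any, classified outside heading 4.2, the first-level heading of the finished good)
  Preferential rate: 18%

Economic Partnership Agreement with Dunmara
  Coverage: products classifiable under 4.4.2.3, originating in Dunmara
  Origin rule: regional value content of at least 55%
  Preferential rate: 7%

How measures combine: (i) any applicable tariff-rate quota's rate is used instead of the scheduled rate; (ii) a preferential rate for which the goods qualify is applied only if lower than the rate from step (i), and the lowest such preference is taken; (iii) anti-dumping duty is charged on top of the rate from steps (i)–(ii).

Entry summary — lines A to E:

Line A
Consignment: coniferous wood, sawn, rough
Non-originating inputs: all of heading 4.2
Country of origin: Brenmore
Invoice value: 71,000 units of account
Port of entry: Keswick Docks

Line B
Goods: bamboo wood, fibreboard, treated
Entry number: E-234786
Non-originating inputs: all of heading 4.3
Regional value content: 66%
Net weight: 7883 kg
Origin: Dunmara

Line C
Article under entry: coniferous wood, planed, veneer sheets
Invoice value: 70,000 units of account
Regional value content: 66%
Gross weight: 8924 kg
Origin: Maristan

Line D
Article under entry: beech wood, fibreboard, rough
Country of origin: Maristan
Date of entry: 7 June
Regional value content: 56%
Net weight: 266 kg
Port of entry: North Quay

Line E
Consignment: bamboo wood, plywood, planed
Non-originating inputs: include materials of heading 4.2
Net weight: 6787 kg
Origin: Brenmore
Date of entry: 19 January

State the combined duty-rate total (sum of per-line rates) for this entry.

Line A: coniferous → 4.1; sawn → 4.1.3; rough → 4.1.3.2. Scheduled 29%. Brenmore agreement on 4.2.2: 4.1.3.2 not covered. → 29%.
Line B: bamboo → 4.2; fibreboard → 4.2.2; treated → 4.2.2.1. Scheduled 2%. quota on 4.2.2 open → in-quota 6%; Dunmara agreement on 4.2.2.1: CTH met → 11% available; Dunmara agreement on 4.4.2.3: 4.2.2.1 not covered; preference 11% not lower than 6% → no reduction. → 6%.
Line C: coniferous → 4.1; veneer sheets → 4.1.1; planed → 4.1.1.1. Scheduled 4%. Maristan agreement on 4.4: 4.1.1.1 not covered. → 4%.
Line D: beech → 4.4; fibreboard → 4.4.3; rough → 4.4.3.3. Scheduled 33%. Maristan agreement on 4.4: RVC ≥ 50% → 10% available; preferential 10%. → 10%.
Line E: bamboo → 4.2; plywood → 4.2.4; planed → 4.2.4.3. Scheduled 29%. Brenmore agreement on 4.2.2: 4.2.4.3 not covered. → 29%.
Sum: 29% + 6% + 4% + 10% + 29% = 78%.

78%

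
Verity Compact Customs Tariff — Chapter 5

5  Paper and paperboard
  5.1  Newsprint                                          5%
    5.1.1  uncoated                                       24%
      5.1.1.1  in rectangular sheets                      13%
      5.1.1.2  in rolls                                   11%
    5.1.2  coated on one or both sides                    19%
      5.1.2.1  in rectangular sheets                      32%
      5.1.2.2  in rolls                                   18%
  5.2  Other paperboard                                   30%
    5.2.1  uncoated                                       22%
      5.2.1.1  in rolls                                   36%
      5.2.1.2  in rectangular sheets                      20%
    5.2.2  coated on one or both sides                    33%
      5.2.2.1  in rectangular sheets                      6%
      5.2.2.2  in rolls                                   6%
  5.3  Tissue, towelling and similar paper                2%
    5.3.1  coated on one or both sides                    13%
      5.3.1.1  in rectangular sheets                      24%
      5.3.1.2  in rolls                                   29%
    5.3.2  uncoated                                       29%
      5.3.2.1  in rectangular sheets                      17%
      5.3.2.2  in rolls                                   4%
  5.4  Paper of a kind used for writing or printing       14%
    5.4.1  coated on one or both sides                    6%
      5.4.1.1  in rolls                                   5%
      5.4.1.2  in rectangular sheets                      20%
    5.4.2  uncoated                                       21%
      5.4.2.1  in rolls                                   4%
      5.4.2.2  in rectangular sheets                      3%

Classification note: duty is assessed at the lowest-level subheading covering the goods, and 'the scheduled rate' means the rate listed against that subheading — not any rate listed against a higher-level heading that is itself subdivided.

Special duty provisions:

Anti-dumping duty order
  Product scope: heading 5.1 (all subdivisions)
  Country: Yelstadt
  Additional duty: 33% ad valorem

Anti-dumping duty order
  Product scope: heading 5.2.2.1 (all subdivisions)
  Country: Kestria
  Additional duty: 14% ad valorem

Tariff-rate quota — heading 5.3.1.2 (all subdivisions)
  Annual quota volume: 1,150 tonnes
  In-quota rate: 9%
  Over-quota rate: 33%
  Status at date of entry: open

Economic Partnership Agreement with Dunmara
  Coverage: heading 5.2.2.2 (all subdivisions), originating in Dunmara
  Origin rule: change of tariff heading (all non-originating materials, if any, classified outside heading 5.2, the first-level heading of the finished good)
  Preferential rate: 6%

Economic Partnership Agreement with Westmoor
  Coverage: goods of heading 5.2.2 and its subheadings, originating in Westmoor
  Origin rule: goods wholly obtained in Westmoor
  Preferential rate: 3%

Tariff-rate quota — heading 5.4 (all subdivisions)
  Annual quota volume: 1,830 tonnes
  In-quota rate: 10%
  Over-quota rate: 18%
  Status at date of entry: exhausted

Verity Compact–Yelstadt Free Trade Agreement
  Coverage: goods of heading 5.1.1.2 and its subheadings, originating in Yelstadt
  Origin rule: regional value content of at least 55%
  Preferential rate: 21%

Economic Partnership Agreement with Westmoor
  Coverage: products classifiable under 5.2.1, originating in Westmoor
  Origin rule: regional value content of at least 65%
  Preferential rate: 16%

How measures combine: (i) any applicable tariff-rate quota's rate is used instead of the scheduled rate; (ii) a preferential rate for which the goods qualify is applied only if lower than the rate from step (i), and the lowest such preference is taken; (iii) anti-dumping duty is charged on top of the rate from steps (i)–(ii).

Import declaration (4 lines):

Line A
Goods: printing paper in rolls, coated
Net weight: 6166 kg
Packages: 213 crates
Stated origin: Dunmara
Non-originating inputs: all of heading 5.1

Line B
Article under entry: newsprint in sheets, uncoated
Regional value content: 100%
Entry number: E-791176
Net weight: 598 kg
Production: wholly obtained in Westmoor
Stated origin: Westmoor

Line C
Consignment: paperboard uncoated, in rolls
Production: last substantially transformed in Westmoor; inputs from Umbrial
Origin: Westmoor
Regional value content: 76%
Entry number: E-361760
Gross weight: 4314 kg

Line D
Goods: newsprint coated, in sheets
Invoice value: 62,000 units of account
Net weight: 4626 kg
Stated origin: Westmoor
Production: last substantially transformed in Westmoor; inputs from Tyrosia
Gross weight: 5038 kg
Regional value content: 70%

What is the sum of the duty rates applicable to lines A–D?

Line A: printing paper → 5.4; coated → 5.4.1; in rolls → 5.4.1.1. Scheduled 5%. quota on 5.4 exhausted → over-quota 18%; Dunmara agreement on 5.2.2.2: 5.4.1.1 not covered. → 18%.
Line B: newsprint → 5.1; uncoated → 5.1.1; in sheets → 5.1.1.1. Scheduled 13%. Westmoor agreement on 5.2.2: 5.1.1.1 not covered; Westmoor agreement on 5.2.1: 5.1.1.1 not covered. → 13%.
Line C: paperboard → 5.2; uncoated → 5.2.1; in rolls → 5.2.1.1. Scheduled 36%. Westmoor agreement on 5.2.2: 5.2.1.1 not covered; Westmoor agreement on 5.2.1: RVC ≥ 65% → 16% available; preferential 16%. → 16%.
Line D: newsprint → 5.1; coated → 5.1.2; in sheets → 5.1.2.1. Scheduled 32%. Westmoor agreement on 5.2.2: 5.1.2.1 not covered; Westmoor agreement on 5.2.1: 5.1.2.1 not covered. → 32%.
Sum: 18% + 13% + 16% + 32% = 79%.

79%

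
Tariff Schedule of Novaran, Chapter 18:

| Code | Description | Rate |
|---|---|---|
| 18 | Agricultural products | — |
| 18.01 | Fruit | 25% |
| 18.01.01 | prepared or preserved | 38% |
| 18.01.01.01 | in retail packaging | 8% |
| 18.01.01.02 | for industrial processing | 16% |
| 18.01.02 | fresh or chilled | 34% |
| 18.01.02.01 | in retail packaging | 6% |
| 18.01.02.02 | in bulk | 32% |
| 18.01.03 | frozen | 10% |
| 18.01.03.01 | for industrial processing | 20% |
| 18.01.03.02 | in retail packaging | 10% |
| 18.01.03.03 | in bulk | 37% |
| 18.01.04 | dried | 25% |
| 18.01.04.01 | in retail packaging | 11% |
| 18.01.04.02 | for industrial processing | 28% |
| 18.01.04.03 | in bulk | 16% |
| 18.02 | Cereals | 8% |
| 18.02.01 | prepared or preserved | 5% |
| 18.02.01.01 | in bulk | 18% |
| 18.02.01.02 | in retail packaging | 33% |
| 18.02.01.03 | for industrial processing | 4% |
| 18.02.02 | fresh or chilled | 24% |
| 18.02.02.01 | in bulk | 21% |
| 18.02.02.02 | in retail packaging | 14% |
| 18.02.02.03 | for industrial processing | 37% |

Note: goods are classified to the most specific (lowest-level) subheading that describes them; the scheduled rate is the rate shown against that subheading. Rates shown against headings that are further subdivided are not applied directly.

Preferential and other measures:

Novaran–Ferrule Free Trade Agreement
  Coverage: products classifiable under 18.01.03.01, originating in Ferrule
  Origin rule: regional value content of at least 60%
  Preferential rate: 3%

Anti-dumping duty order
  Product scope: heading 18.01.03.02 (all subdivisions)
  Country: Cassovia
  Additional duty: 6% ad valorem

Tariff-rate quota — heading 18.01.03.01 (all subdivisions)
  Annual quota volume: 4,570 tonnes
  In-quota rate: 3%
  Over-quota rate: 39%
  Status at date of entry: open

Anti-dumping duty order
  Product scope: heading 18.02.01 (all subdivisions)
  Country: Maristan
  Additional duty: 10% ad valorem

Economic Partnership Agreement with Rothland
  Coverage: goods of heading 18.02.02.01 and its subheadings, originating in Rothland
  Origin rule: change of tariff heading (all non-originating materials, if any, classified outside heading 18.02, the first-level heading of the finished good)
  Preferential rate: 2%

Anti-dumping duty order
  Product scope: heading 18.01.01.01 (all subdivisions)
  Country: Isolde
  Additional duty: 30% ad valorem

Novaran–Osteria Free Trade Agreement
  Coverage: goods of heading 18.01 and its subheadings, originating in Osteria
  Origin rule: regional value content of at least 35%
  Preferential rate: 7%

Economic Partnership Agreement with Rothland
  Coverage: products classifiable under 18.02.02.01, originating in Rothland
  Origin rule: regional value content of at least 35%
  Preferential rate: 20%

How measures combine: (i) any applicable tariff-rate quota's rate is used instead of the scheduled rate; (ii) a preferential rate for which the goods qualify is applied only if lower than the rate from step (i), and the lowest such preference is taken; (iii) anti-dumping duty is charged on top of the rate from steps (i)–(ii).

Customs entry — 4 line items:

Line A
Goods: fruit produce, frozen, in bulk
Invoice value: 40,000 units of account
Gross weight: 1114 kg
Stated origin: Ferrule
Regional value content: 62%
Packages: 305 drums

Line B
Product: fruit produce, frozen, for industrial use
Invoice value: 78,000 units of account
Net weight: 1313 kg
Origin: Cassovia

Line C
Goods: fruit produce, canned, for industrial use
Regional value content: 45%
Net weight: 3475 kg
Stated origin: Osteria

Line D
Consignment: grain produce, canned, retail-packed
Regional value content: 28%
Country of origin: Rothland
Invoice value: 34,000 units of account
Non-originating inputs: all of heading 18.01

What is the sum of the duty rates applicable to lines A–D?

80%

Line A: fruit → 18.01; frozen → 18.01.03; in bulk → 18.01.03.03. Scheduled 37%. Ferrule agreement on 18.01.03.01: 18.01.03.03 not covered. → 37%.
Line B: fruit → 18.01; frozen → 18.01.03; for industrial use → 18.01.03.01. Scheduled 20%. quota on 18.01.03.01 open → in-quota 3%. → 3%.
Line C: fruit → 18.01; canned → 18.01.01; for industrial use → 18.01.01.02. Scheduled 16%. Osteria agreement on 18.01: RVC ≥ 35% → 7% available; preferential 7%. → 7%.
Line D: grain → 18.02; canned → 18.02.01; retail-packed → 18.02.01.02. Scheduled 33%. Rothland agreement on 18.02.02.01: 18.02.01.02 not covered; Rothland agreement on 18.02.02.01: 18.02.01.02 not covered. → 33%.
Sum: 37% + 3% + 7% + 33% = 80%.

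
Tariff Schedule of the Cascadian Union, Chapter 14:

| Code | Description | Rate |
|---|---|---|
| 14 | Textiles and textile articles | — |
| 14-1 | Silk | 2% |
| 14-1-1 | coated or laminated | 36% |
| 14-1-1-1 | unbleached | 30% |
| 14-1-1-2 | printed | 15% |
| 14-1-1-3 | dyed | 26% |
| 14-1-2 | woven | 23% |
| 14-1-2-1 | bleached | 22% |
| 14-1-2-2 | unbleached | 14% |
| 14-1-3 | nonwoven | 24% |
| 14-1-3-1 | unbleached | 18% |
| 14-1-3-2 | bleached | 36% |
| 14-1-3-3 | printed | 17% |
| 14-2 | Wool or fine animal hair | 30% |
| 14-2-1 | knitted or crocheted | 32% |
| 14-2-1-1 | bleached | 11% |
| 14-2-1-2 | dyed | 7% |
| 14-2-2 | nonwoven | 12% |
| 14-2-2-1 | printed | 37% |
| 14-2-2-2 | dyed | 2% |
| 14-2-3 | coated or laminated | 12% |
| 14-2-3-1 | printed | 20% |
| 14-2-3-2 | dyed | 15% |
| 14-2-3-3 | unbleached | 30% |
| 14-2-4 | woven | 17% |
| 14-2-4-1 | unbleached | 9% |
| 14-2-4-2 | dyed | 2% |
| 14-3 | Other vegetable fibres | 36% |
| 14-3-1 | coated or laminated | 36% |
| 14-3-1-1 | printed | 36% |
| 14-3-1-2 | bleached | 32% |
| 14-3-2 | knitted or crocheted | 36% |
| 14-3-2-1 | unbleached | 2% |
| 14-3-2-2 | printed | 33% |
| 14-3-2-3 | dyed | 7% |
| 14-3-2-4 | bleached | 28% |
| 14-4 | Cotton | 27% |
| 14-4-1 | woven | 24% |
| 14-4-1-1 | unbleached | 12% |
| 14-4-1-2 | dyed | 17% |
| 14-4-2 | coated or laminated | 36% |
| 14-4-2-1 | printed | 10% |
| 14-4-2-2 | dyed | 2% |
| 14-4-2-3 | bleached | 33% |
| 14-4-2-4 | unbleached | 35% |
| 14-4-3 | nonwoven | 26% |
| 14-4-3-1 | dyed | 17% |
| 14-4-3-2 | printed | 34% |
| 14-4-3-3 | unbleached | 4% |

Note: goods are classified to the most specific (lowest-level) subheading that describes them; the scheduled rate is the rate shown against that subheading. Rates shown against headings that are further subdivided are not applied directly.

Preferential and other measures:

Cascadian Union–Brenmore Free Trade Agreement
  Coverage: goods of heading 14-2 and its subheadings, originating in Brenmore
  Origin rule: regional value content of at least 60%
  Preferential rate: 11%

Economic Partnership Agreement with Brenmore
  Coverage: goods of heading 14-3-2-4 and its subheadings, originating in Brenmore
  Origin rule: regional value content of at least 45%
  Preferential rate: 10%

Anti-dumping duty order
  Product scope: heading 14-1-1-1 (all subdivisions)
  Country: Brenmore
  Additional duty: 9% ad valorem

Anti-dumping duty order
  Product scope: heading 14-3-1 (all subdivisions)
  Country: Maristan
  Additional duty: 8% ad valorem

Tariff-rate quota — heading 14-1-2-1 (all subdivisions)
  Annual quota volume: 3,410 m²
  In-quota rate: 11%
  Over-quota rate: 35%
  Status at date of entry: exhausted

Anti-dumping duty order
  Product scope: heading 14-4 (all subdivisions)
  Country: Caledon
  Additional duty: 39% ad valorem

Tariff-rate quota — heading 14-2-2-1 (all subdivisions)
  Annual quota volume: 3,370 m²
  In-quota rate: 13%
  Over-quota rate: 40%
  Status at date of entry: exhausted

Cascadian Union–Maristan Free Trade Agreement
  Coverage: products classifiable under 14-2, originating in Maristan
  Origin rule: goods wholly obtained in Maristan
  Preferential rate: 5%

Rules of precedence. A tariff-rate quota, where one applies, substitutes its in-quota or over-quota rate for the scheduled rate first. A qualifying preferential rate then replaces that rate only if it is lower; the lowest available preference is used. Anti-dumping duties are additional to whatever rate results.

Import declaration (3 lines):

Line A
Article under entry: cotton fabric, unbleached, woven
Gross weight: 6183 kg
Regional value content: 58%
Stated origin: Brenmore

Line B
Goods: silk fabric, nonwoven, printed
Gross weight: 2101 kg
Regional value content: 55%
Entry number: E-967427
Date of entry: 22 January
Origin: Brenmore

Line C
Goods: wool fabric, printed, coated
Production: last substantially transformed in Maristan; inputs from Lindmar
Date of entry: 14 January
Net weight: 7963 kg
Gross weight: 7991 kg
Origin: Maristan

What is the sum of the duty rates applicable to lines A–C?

Line A: cotton → 14-4; woven → 14-4-1; unbleached → 14-4-1-1. Scheduled 12%. Brenmore agreement on 14-2: 14-4-1-1 not covered; Brenmore agreement on 14-3-2-4: 14-4-1-1 not covered. → 12%.
Line B: silk → 14-1; nonwoven → 14-1-3; printed → 14-1-3-3. Scheduled 17%. Brenmore agreement on 14-2: 14-1-3-3 not covered; Brenmore agreement on 14-3-2-4: 14-1-3-3 not covered. → 17%.
Line C: wool → 14-2; coated → 14-2-3; printed → 14-2-3-1. Scheduled 20%. Maristan agreement on 14-2: not wholly obtained. → 20%.
Sum: 12% + 17% + 20% = 49%.

49%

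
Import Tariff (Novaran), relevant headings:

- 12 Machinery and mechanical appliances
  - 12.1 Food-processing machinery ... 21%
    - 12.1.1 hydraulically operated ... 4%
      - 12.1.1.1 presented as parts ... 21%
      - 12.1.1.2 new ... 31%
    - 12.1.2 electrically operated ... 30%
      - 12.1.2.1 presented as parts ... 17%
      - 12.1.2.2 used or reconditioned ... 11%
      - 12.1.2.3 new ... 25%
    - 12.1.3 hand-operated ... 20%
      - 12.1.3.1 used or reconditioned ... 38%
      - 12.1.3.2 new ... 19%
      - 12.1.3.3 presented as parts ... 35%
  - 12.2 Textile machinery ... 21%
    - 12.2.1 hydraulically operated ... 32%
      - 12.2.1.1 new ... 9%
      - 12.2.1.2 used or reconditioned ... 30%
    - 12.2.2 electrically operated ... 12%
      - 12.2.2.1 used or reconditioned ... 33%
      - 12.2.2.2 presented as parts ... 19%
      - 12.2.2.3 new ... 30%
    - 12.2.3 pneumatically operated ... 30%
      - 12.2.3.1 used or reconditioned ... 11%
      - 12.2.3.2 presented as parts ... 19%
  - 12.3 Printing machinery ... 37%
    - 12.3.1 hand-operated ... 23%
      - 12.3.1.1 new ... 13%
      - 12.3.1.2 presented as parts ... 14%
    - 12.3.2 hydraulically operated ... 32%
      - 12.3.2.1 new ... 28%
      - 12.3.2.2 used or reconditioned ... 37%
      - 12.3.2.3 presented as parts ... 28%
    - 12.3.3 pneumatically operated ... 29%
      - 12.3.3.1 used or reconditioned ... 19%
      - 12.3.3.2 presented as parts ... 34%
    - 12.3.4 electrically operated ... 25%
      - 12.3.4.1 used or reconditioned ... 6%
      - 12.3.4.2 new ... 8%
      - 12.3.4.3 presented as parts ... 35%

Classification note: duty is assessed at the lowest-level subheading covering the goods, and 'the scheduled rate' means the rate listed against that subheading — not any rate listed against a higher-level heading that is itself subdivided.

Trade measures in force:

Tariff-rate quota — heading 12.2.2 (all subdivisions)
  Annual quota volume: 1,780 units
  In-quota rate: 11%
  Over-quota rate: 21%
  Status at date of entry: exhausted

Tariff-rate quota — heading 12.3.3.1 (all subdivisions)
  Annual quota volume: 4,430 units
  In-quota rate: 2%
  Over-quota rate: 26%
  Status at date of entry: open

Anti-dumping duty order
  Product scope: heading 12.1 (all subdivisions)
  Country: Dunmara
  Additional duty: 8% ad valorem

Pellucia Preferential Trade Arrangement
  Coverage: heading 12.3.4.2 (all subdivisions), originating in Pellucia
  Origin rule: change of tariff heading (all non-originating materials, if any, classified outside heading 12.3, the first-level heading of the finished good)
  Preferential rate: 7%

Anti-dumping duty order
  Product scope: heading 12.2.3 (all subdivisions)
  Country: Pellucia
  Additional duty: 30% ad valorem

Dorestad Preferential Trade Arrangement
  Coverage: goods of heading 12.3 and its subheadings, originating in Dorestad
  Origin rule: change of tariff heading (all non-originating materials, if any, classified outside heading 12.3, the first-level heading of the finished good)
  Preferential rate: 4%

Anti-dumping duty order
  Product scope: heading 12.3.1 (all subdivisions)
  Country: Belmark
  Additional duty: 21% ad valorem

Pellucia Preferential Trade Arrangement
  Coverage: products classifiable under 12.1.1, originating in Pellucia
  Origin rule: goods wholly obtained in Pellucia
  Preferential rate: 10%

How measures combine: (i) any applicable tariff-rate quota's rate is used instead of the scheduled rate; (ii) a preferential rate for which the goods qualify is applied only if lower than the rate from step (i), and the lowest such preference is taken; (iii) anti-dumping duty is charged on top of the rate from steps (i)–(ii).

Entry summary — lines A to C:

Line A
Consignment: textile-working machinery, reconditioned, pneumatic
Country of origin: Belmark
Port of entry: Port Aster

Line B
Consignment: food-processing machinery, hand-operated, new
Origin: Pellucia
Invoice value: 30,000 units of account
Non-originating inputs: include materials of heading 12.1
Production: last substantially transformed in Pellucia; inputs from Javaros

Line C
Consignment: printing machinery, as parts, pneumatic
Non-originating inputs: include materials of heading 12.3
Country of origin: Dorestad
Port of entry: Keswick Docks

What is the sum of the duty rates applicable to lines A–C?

Line A: textile-working → 12.2; pneumatic → 12.2.3; reconditioned → 12.2.3.1. Scheduled 11%. No special measure applies. → 11%.
Line B: food-processing → 12.1; hand-operated → 12.1.3; new → 12.1.3.2. Scheduled 19%. Pellucia agreement on 12.3.4.2: 12.1.3.2 not covered; Pellucia agreement on 12.1.1: 12.1.3.2 not covered. → 19%.
Line C: printing → 12.3; pneumatic → 12.3.3; as parts → 12.3.3.2. Scheduled 34%. Dorestad agreement on 12.3: CTH not met. → 34%.
Sum: 11% + 19% + 34% = 64%.

64%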